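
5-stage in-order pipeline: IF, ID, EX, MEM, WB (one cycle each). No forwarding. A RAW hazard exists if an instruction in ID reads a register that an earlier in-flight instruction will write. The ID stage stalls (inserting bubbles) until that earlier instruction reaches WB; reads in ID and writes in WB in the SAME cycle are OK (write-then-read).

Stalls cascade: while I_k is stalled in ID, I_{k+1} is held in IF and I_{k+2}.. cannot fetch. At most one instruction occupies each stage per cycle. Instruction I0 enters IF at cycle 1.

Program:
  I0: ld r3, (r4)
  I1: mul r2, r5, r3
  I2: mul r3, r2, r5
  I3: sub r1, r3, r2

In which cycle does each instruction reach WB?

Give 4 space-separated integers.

I0 ld r3 <- r4: IF@1 ID@2 stall=0 (-) EX@3 MEM@4 WB@5
I1 mul r2 <- r5,r3: IF@2 ID@3 stall=2 (RAW on I0.r3 (WB@5)) EX@6 MEM@7 WB@8
I2 mul r3 <- r2,r5: IF@3 ID@6 stall=2 (RAW on I1.r2 (WB@8)) EX@9 MEM@10 WB@11
I3 sub r1 <- r3,r2: IF@6 ID@9 stall=2 (RAW on I2.r3 (WB@11)) EX@12 MEM@13 WB@14

Answer: 5 8 11 14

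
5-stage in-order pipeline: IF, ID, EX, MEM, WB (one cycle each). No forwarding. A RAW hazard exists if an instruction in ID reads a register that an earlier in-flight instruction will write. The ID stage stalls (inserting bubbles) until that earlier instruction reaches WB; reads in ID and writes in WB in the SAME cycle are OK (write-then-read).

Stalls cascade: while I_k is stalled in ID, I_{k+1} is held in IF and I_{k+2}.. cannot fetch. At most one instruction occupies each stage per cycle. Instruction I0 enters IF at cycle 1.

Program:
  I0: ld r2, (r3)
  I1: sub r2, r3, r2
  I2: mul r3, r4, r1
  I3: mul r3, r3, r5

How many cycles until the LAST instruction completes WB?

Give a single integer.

Answer: 12

Derivation:
I0 ld r2 <- r3: IF@1 ID@2 stall=0 (-) EX@3 MEM@4 WB@5
I1 sub r2 <- r3,r2: IF@2 ID@3 stall=2 (RAW on I0.r2 (WB@5)) EX@6 MEM@7 WB@8
I2 mul r3 <- r4,r1: IF@3 ID@6 stall=0 (-) EX@7 MEM@8 WB@9
I3 mul r3 <- r3,r5: IF@6 ID@7 stall=2 (RAW on I2.r3 (WB@9)) EX@10 MEM@11 WB@12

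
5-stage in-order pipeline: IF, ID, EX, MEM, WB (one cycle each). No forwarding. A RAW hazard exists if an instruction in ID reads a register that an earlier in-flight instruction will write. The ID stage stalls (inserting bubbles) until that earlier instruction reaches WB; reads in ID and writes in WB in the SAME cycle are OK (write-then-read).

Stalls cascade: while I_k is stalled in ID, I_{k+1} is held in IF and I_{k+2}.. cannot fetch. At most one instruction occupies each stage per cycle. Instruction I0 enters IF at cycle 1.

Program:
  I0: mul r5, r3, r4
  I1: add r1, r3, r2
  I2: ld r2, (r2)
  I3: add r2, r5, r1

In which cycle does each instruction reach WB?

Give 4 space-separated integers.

I0 mul r5 <- r3,r4: IF@1 ID@2 stall=0 (-) EX@3 MEM@4 WB@5
I1 add r1 <- r3,r2: IF@2 ID@3 stall=0 (-) EX@4 MEM@5 WB@6
I2 ld r2 <- r2: IF@3 ID@4 stall=0 (-) EX@5 MEM@6 WB@7
I3 add r2 <- r5,r1: IF@4 ID@5 stall=1 (RAW on I1.r1 (WB@6)) EX@7 MEM@8 WB@9

Answer: 5 6 7 9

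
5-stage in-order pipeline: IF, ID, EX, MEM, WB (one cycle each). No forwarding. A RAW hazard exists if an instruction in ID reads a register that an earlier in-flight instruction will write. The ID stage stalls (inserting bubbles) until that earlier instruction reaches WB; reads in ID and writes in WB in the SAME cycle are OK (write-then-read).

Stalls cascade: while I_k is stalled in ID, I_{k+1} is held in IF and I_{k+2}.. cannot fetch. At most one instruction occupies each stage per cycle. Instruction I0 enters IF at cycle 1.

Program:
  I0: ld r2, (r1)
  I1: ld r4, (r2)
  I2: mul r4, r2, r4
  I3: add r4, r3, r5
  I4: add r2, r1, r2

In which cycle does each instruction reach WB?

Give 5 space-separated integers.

I0 ld r2 <- r1: IF@1 ID@2 stall=0 (-) EX@3 MEM@4 WB@5
I1 ld r4 <- r2: IF@2 ID@3 stall=2 (RAW on I0.r2 (WB@5)) EX@6 MEM@7 WB@8
I2 mul r4 <- r2,r4: IF@3 ID@6 stall=2 (RAW on I1.r4 (WB@8)) EX@9 MEM@10 WB@11
I3 add r4 <- r3,r5: IF@6 ID@9 stall=0 (-) EX@10 MEM@11 WB@12
I4 add r2 <- r1,r2: IF@9 ID@10 stall=0 (-) EX@11 MEM@12 WB@13

Answer: 5 8 11 12 13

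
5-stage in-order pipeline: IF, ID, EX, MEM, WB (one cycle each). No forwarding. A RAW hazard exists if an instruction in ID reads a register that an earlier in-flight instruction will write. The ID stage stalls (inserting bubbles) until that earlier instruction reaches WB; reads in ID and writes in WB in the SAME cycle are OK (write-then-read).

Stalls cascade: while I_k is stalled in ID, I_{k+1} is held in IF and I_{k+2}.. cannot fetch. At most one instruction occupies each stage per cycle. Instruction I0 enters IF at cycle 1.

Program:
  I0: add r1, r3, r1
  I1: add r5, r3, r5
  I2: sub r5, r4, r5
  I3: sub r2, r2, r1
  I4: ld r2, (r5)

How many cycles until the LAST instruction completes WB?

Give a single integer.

Answer: 12

Derivation:
I0 add r1 <- r3,r1: IF@1 ID@2 stall=0 (-) EX@3 MEM@4 WB@5
I1 add r5 <- r3,r5: IF@2 ID@3 stall=0 (-) EX@4 MEM@5 WB@6
I2 sub r5 <- r4,r5: IF@3 ID@4 stall=2 (RAW on I1.r5 (WB@6)) EX@7 MEM@8 WB@9
I3 sub r2 <- r2,r1: IF@4 ID@7 stall=0 (-) EX@8 MEM@9 WB@10
I4 ld r2 <- r5: IF@7 ID@8 stall=1 (RAW on I2.r5 (WB@9)) EX@10 MEM@11 WB@12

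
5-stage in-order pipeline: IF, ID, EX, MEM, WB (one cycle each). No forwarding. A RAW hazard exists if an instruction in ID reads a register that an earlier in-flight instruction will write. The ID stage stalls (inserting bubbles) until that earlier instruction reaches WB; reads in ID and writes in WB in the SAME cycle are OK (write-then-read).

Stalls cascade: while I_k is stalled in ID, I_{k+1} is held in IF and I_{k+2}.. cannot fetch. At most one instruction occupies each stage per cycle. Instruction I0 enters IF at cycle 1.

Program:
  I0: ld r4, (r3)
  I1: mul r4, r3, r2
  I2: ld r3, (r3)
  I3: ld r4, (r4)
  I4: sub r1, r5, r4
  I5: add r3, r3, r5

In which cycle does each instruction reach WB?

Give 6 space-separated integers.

I0 ld r4 <- r3: IF@1 ID@2 stall=0 (-) EX@3 MEM@4 WB@5
I1 mul r4 <- r3,r2: IF@2 ID@3 stall=0 (-) EX@4 MEM@5 WB@6
I2 ld r3 <- r3: IF@3 ID@4 stall=0 (-) EX@5 MEM@6 WB@7
I3 ld r4 <- r4: IF@4 ID@5 stall=1 (RAW on I1.r4 (WB@6)) EX@7 MEM@8 WB@9
I4 sub r1 <- r5,r4: IF@5 ID@7 stall=2 (RAW on I3.r4 (WB@9)) EX@10 MEM@11 WB@12
I5 add r3 <- r3,r5: IF@7 ID@10 stall=0 (-) EX@11 MEM@12 WB@13

Answer: 5 6 7 9 12 13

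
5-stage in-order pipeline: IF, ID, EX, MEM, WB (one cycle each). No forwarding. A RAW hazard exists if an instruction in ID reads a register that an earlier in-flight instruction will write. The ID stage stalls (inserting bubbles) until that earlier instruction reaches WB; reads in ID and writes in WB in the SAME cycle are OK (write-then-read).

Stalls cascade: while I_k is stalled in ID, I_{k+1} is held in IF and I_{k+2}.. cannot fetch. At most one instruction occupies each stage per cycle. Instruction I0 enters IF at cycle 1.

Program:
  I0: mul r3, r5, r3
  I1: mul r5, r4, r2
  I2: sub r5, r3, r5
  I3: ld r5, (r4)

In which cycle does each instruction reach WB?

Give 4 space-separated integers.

I0 mul r3 <- r5,r3: IF@1 ID@2 stall=0 (-) EX@3 MEM@4 WB@5
I1 mul r5 <- r4,r2: IF@2 ID@3 stall=0 (-) EX@4 MEM@5 WB@6
I2 sub r5 <- r3,r5: IF@3 ID@4 stall=2 (RAW on I1.r5 (WB@6)) EX@7 MEM@8 WB@9
I3 ld r5 <- r4: IF@4 ID@7 stall=0 (-) EX@8 MEM@9 WB@10

Answer: 5 6 9 10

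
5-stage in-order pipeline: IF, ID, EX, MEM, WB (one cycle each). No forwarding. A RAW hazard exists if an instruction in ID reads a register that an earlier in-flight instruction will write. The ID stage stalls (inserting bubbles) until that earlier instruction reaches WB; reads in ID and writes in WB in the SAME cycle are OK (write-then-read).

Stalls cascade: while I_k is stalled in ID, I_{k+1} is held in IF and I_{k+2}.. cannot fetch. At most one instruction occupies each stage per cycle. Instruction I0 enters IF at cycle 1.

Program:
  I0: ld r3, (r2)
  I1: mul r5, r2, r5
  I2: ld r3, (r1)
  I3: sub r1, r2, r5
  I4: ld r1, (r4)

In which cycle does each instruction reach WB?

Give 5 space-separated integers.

Answer: 5 6 7 9 10

Derivation:
I0 ld r3 <- r2: IF@1 ID@2 stall=0 (-) EX@3 MEM@4 WB@5
I1 mul r5 <- r2,r5: IF@2 ID@3 stall=0 (-) EX@4 MEM@5 WB@6
I2 ld r3 <- r1: IF@3 ID@4 stall=0 (-) EX@5 MEM@6 WB@7
I3 sub r1 <- r2,r5: IF@4 ID@5 stall=1 (RAW on I1.r5 (WB@6)) EX@7 MEM@8 WB@9
I4 ld r1 <- r4: IF@5 ID@7 stall=0 (-) EX@8 MEM@9 WB@10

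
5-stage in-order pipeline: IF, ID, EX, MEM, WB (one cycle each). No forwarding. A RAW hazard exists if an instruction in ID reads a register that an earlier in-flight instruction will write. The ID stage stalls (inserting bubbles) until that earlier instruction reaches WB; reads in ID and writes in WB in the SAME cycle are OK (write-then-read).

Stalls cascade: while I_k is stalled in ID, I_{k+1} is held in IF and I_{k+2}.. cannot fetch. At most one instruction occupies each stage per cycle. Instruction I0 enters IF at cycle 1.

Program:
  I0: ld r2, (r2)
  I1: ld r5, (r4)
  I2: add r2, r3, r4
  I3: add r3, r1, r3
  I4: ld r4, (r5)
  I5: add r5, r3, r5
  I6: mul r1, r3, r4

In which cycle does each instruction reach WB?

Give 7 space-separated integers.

I0 ld r2 <- r2: IF@1 ID@2 stall=0 (-) EX@3 MEM@4 WB@5
I1 ld r5 <- r4: IF@2 ID@3 stall=0 (-) EX@4 MEM@5 WB@6
I2 add r2 <- r3,r4: IF@3 ID@4 stall=0 (-) EX@5 MEM@6 WB@7
I3 add r3 <- r1,r3: IF@4 ID@5 stall=0 (-) EX@6 MEM@7 WB@8
I4 ld r4 <- r5: IF@5 ID@6 stall=0 (-) EX@7 MEM@8 WB@9
I5 add r5 <- r3,r5: IF@6 ID@7 stall=1 (RAW on I3.r3 (WB@8)) EX@9 MEM@10 WB@11
I6 mul r1 <- r3,r4: IF@7 ID@9 stall=0 (-) EX@10 MEM@11 WB@12

Answer: 5 6 7 8 9 11 12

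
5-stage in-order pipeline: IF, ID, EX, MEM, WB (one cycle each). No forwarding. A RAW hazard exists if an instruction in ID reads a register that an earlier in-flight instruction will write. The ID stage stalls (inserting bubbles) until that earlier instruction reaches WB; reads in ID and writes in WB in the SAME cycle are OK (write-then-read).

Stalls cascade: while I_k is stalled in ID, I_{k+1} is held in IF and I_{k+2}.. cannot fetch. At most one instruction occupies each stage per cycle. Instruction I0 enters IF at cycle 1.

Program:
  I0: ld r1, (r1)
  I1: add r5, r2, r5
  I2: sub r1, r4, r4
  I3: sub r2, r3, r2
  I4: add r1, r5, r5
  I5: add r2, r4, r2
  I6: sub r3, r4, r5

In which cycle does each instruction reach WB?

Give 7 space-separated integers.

I0 ld r1 <- r1: IF@1 ID@2 stall=0 (-) EX@3 MEM@4 WB@5
I1 add r5 <- r2,r5: IF@2 ID@3 stall=0 (-) EX@4 MEM@5 WB@6
I2 sub r1 <- r4,r4: IF@3 ID@4 stall=0 (-) EX@5 MEM@6 WB@7
I3 sub r2 <- r3,r2: IF@4 ID@5 stall=0 (-) EX@6 MEM@7 WB@8
I4 add r1 <- r5,r5: IF@5 ID@6 stall=0 (-) EX@7 MEM@8 WB@9
I5 add r2 <- r4,r2: IF@6 ID@7 stall=1 (RAW on I3.r2 (WB@8)) EX@9 MEM@10 WB@11
I6 sub r3 <- r4,r5: IF@7 ID@9 stall=0 (-) EX@10 MEM@11 WB@12

Answer: 5 6 7 8 9 11 12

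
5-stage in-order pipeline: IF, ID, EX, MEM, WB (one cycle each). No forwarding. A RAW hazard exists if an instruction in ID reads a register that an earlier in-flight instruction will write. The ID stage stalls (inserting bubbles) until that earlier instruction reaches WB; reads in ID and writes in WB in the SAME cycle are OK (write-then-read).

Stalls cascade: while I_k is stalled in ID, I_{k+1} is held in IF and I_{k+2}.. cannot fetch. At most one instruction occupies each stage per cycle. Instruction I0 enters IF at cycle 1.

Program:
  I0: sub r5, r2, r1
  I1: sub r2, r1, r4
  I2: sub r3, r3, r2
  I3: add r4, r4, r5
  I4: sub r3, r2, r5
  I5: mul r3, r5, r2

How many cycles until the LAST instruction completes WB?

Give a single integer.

Answer: 12

Derivation:
I0 sub r5 <- r2,r1: IF@1 ID@2 stall=0 (-) EX@3 MEM@4 WB@5
I1 sub r2 <- r1,r4: IF@2 ID@3 stall=0 (-) EX@4 MEM@5 WB@6
I2 sub r3 <- r3,r2: IF@3 ID@4 stall=2 (RAW on I1.r2 (WB@6)) EX@7 MEM@8 WB@9
I3 add r4 <- r4,r5: IF@4 ID@7 stall=0 (-) EX@8 MEM@9 WB@10
I4 sub r3 <- r2,r5: IF@7 ID@8 stall=0 (-) EX@9 MEM@10 WB@11
I5 mul r3 <- r5,r2: IF@8 ID@9 stall=0 (-) EX@10 MEM@11 WB@12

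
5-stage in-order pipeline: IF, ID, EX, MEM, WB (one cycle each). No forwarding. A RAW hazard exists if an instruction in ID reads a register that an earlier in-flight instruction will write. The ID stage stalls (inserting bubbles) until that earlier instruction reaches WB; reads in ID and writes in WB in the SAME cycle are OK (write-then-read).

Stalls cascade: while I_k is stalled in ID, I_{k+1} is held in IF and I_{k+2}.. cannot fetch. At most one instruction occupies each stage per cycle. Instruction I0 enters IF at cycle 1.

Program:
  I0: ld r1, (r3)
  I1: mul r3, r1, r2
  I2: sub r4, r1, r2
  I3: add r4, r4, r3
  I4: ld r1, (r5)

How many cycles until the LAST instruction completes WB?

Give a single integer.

Answer: 13

Derivation:
I0 ld r1 <- r3: IF@1 ID@2 stall=0 (-) EX@3 MEM@4 WB@5
I1 mul r3 <- r1,r2: IF@2 ID@3 stall=2 (RAW on I0.r1 (WB@5)) EX@6 MEM@7 WB@8
I2 sub r4 <- r1,r2: IF@3 ID@6 stall=0 (-) EX@7 MEM@8 WB@9
I3 add r4 <- r4,r3: IF@6 ID@7 stall=2 (RAW on I2.r4 (WB@9)) EX@10 MEM@11 WB@12
I4 ld r1 <- r5: IF@7 ID@10 stall=0 (-) EX@11 MEM@12 WB@13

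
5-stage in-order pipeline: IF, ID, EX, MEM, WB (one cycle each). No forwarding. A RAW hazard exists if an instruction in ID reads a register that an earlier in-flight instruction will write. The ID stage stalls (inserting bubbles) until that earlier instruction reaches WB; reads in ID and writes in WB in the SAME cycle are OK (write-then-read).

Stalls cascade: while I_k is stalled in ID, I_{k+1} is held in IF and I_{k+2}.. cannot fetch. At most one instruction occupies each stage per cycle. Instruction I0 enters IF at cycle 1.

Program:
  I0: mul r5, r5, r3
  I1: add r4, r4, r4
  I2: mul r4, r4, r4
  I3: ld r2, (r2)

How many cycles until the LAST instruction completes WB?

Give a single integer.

I0 mul r5 <- r5,r3: IF@1 ID@2 stall=0 (-) EX@3 MEM@4 WB@5
I1 add r4 <- r4,r4: IF@2 ID@3 stall=0 (-) EX@4 MEM@5 WB@6
I2 mul r4 <- r4,r4: IF@3 ID@4 stall=2 (RAW on I1.r4 (WB@6)) EX@7 MEM@8 WB@9
I3 ld r2 <- r2: IF@4 ID@7 stall=0 (-) EX@8 MEM@9 WB@10

Answer: 10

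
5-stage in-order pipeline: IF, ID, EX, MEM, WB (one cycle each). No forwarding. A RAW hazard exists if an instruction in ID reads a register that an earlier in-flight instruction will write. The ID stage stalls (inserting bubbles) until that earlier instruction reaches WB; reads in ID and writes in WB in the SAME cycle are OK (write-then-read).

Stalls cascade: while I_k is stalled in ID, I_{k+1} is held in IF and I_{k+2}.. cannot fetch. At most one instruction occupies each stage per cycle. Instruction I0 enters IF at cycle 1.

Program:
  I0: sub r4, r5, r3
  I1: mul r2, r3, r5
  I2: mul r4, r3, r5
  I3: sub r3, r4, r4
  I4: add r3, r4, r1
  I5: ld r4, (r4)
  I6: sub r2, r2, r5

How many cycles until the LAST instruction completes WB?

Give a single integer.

Answer: 13

Derivation:
I0 sub r4 <- r5,r3: IF@1 ID@2 stall=0 (-) EX@3 MEM@4 WB@5
I1 mul r2 <- r3,r5: IF@2 ID@3 stall=0 (-) EX@4 MEM@5 WB@6
I2 mul r4 <- r3,r5: IF@3 ID@4 stall=0 (-) EX@5 MEM@6 WB@7
I3 sub r3 <- r4,r4: IF@4 ID@5 stall=2 (RAW on I2.r4 (WB@7)) EX@8 MEM@9 WB@10
I4 add r3 <- r4,r1: IF@5 ID@8 stall=0 (-) EX@9 MEM@10 WB@11
I5 ld r4 <- r4: IF@8 ID@9 stall=0 (-) EX@10 MEM@11 WB@12
I6 sub r2 <- r2,r5: IF@9 ID@10 stall=0 (-) EX@11 MEM@12 WB@13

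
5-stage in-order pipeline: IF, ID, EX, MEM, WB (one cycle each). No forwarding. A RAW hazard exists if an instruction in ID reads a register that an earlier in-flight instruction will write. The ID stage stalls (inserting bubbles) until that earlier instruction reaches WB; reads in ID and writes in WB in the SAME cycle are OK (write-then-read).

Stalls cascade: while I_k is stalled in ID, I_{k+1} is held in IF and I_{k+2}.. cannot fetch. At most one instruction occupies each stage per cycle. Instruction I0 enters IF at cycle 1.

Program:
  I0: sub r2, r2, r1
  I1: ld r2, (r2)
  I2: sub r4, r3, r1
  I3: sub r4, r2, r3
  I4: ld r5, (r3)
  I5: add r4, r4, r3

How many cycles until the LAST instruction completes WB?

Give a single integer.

Answer: 14

Derivation:
I0 sub r2 <- r2,r1: IF@1 ID@2 stall=0 (-) EX@3 MEM@4 WB@5
I1 ld r2 <- r2: IF@2 ID@3 stall=2 (RAW on I0.r2 (WB@5)) EX@6 MEM@7 WB@8
I2 sub r4 <- r3,r1: IF@3 ID@6 stall=0 (-) EX@7 MEM@8 WB@9
I3 sub r4 <- r2,r3: IF@6 ID@7 stall=1 (RAW on I1.r2 (WB@8)) EX@9 MEM@10 WB@11
I4 ld r5 <- r3: IF@7 ID@9 stall=0 (-) EX@10 MEM@11 WB@12
I5 add r4 <- r4,r3: IF@9 ID@10 stall=1 (RAW on I3.r4 (WB@11)) EX@12 MEM@13 WB@14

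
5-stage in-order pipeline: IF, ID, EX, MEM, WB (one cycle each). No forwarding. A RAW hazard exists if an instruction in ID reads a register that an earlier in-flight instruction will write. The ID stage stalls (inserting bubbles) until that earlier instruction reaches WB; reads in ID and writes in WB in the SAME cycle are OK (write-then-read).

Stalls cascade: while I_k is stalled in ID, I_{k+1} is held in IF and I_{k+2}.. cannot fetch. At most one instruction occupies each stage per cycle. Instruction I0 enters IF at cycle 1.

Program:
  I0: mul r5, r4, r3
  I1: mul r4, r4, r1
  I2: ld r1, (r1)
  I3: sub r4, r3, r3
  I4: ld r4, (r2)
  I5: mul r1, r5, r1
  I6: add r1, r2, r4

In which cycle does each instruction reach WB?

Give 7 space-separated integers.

Answer: 5 6 7 8 9 10 12

Derivation:
I0 mul r5 <- r4,r3: IF@1 ID@2 stall=0 (-) EX@3 MEM@4 WB@5
I1 mul r4 <- r4,r1: IF@2 ID@3 stall=0 (-) EX@4 MEM@5 WB@6
I2 ld r1 <- r1: IF@3 ID@4 stall=0 (-) EX@5 MEM@6 WB@7
I3 sub r4 <- r3,r3: IF@4 ID@5 stall=0 (-) EX@6 MEM@7 WB@8
I4 ld r4 <- r2: IF@5 ID@6 stall=0 (-) EX@7 MEM@8 WB@9
I5 mul r1 <- r5,r1: IF@6 ID@7 stall=0 (-) EX@8 MEM@9 WB@10
I6 add r1 <- r2,r4: IF@7 ID@8 stall=1 (RAW on I4.r4 (WB@9)) EX@10 MEM@11 WB@12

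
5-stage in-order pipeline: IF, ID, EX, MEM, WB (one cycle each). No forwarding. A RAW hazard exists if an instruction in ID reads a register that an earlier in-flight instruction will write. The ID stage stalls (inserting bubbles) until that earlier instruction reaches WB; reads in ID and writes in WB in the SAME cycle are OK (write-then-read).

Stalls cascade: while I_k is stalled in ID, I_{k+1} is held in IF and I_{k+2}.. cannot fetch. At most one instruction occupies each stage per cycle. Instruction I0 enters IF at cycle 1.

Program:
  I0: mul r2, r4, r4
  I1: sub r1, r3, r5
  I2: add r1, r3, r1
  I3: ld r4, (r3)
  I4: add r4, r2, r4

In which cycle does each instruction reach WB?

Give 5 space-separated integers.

I0 mul r2 <- r4,r4: IF@1 ID@2 stall=0 (-) EX@3 MEM@4 WB@5
I1 sub r1 <- r3,r5: IF@2 ID@3 stall=0 (-) EX@4 MEM@5 WB@6
I2 add r1 <- r3,r1: IF@3 ID@4 stall=2 (RAW on I1.r1 (WB@6)) EX@7 MEM@8 WB@9
I3 ld r4 <- r3: IF@4 ID@7 stall=0 (-) EX@8 MEM@9 WB@10
I4 add r4 <- r2,r4: IF@7 ID@8 stall=2 (RAW on I3.r4 (WB@10)) EX@11 MEM@12 WB@13

Answer: 5 6 9 10 13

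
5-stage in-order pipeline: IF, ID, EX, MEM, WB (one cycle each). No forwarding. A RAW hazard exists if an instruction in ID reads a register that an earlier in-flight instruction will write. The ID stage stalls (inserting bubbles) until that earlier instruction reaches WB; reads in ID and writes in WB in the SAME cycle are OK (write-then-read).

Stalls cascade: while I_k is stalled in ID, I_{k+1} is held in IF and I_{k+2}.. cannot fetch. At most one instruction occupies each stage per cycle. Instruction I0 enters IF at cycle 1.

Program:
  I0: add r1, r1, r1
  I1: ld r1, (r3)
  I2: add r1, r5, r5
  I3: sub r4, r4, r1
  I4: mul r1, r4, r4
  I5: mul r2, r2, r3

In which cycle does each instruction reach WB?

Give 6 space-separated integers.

Answer: 5 6 7 10 13 14

Derivation:
I0 add r1 <- r1,r1: IF@1 ID@2 stall=0 (-) EX@3 MEM@4 WB@5
I1 ld r1 <- r3: IF@2 ID@3 stall=0 (-) EX@4 MEM@5 WB@6
I2 add r1 <- r5,r5: IF@3 ID@4 stall=0 (-) EX@5 MEM@6 WB@7
I3 sub r4 <- r4,r1: IF@4 ID@5 stall=2 (RAW on I2.r1 (WB@7)) EX@8 MEM@9 WB@10
I4 mul r1 <- r4,r4: IF@5 ID@8 stall=2 (RAW on I3.r4 (WB@10)) EX@11 MEM@12 WB@13
I5 mul r2 <- r2,r3: IF@8 ID@11 stall=0 (-) EX@12 MEM@13 WB@14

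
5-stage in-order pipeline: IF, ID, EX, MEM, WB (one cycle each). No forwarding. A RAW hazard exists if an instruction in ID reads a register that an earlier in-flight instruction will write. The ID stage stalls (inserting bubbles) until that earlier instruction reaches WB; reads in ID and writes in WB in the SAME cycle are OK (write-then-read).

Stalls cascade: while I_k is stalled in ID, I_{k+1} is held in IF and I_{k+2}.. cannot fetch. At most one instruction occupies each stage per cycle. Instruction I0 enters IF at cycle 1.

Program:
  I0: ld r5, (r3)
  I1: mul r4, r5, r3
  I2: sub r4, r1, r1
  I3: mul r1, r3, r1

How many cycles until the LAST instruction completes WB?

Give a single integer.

I0 ld r5 <- r3: IF@1 ID@2 stall=0 (-) EX@3 MEM@4 WB@5
I1 mul r4 <- r5,r3: IF@2 ID@3 stall=2 (RAW on I0.r5 (WB@5)) EX@6 MEM@7 WB@8
I2 sub r4 <- r1,r1: IF@3 ID@6 stall=0 (-) EX@7 MEM@8 WB@9
I3 mul r1 <- r3,r1: IF@6 ID@7 stall=0 (-) EX@8 MEM@9 WB@10

Answer: 10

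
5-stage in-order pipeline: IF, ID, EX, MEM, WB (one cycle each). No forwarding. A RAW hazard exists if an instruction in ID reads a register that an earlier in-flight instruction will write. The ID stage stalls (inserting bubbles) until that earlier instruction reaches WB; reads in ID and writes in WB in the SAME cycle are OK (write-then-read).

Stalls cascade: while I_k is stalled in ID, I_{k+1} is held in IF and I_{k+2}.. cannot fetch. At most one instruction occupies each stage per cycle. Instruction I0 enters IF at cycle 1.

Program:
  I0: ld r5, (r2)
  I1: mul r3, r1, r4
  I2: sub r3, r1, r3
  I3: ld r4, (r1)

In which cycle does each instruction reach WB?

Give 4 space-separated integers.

Answer: 5 6 9 10

Derivation:
I0 ld r5 <- r2: IF@1 ID@2 stall=0 (-) EX@3 MEM@4 WB@5
I1 mul r3 <- r1,r4: IF@2 ID@3 stall=0 (-) EX@4 MEM@5 WB@6
I2 sub r3 <- r1,r3: IF@3 ID@4 stall=2 (RAW on I1.r3 (WB@6)) EX@7 MEM@8 WB@9
I3 ld r4 <- r1: IF@4 ID@7 stall=0 (-) EX@8 MEM@9 WB@10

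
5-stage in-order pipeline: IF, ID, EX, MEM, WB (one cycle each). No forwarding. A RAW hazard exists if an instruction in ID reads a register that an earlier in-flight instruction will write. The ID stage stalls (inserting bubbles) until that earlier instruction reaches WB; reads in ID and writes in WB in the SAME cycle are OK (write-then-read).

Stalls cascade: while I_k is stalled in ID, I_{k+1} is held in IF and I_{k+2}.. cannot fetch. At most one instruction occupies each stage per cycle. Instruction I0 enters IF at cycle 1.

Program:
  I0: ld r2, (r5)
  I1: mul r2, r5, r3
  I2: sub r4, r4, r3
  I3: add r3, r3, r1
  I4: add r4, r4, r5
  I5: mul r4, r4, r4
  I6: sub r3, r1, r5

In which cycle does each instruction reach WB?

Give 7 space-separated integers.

Answer: 5 6 7 8 10 13 14

Derivation:
I0 ld r2 <- r5: IF@1 ID@2 stall=0 (-) EX@3 MEM@4 WB@5
I1 mul r2 <- r5,r3: IF@2 ID@3 stall=0 (-) EX@4 MEM@5 WB@6
I2 sub r4 <- r4,r3: IF@3 ID@4 stall=0 (-) EX@5 MEM@6 WB@7
I3 add r3 <- r3,r1: IF@4 ID@5 stall=0 (-) EX@6 MEM@7 WB@8
I4 add r4 <- r4,r5: IF@5 ID@6 stall=1 (RAW on I2.r4 (WB@7)) EX@8 MEM@9 WB@10
I5 mul r4 <- r4,r4: IF@6 ID@8 stall=2 (RAW on I4.r4 (WB@10)) EX@11 MEM@12 WB@13
I6 sub r3 <- r1,r5: IF@8 ID@11 stall=0 (-) EX@12 MEM@13 WB@14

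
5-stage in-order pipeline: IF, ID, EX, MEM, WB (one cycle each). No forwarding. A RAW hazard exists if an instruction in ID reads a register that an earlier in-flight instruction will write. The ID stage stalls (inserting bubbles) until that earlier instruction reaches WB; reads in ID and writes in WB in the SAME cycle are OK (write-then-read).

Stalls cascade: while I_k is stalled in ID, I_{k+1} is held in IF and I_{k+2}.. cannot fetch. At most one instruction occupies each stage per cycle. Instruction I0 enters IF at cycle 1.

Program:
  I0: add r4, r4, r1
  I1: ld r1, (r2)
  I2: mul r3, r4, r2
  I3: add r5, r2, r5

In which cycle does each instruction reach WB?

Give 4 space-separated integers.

I0 add r4 <- r4,r1: IF@1 ID@2 stall=0 (-) EX@3 MEM@4 WB@5
I1 ld r1 <- r2: IF@2 ID@3 stall=0 (-) EX@4 MEM@5 WB@6
I2 mul r3 <- r4,r2: IF@3 ID@4 stall=1 (RAW on I0.r4 (WB@5)) EX@6 MEM@7 WB@8
I3 add r5 <- r2,r5: IF@4 ID@6 stall=0 (-) EX@7 MEM@8 WB@9

Answer: 5 6 8 9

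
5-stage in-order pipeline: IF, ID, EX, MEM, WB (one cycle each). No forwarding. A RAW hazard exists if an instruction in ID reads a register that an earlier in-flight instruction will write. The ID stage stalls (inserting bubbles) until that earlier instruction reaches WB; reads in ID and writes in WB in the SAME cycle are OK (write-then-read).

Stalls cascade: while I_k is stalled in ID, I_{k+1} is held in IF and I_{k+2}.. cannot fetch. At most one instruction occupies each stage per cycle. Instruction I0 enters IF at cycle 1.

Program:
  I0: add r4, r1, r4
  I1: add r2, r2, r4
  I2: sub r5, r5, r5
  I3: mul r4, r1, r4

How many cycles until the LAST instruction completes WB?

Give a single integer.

Answer: 10

Derivation:
I0 add r4 <- r1,r4: IF@1 ID@2 stall=0 (-) EX@3 MEM@4 WB@5
I1 add r2 <- r2,r4: IF@2 ID@3 stall=2 (RAW on I0.r4 (WB@5)) EX@6 MEM@7 WB@8
I2 sub r5 <- r5,r5: IF@3 ID@6 stall=0 (-) EX@7 MEM@8 WB@9
I3 mul r4 <- r1,r4: IF@6 ID@7 stall=0 (-) EX@8 MEM@9 WB@10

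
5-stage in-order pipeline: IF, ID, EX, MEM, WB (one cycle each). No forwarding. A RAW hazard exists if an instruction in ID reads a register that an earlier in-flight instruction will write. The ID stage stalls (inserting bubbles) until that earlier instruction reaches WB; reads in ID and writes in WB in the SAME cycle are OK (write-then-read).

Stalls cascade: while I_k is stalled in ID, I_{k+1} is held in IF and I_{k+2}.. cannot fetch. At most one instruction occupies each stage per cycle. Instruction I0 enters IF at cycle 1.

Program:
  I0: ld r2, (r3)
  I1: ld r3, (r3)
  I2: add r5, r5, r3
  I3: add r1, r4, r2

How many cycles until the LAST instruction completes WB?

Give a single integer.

Answer: 10

Derivation:
I0 ld r2 <- r3: IF@1 ID@2 stall=0 (-) EX@3 MEM@4 WB@5
I1 ld r3 <- r3: IF@2 ID@3 stall=0 (-) EX@4 MEM@5 WB@6
I2 add r5 <- r5,r3: IF@3 ID@4 stall=2 (RAW on I1.r3 (WB@6)) EX@7 MEM@8 WB@9
I3 add r1 <- r4,r2: IF@4 ID@7 stall=0 (-) EX@8 MEM@9 WB@10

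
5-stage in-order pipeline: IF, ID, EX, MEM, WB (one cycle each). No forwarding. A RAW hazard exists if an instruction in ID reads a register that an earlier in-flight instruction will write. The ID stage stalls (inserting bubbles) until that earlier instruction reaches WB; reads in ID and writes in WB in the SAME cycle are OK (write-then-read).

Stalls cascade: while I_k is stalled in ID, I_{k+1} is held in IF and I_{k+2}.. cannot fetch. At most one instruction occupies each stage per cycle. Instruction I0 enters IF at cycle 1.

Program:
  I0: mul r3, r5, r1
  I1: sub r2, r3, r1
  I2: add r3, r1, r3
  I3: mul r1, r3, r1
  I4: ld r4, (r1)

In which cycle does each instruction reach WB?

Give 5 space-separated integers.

Answer: 5 8 9 12 15

Derivation:
I0 mul r3 <- r5,r1: IF@1 ID@2 stall=0 (-) EX@3 MEM@4 WB@5
I1 sub r2 <- r3,r1: IF@2 ID@3 stall=2 (RAW on I0.r3 (WB@5)) EX@6 MEM@7 WB@8
I2 add r3 <- r1,r3: IF@3 ID@6 stall=0 (-) EX@7 MEM@8 WB@9
I3 mul r1 <- r3,r1: IF@6 ID@7 stall=2 (RAW on I2.r3 (WB@9)) EX@10 MEM@11 WB@12
I4 ld r4 <- r1: IF@7 ID@10 stall=2 (RAW on I3.r1 (WB@12)) EX@13 MEM@14 WB@15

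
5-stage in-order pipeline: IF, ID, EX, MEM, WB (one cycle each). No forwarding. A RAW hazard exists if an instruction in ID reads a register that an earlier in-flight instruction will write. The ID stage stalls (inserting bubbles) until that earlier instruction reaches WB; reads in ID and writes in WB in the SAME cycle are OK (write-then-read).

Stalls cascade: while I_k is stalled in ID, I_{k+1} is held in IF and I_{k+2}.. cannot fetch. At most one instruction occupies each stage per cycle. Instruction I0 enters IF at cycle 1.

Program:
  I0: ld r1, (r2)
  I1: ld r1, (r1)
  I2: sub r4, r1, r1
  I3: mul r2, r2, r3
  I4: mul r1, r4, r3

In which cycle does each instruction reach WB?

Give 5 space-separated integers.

Answer: 5 8 11 12 14

Derivation:
I0 ld r1 <- r2: IF@1 ID@2 stall=0 (-) EX@3 MEM@4 WB@5
I1 ld r1 <- r1: IF@2 ID@3 stall=2 (RAW on I0.r1 (WB@5)) EX@6 MEM@7 WB@8
I2 sub r4 <- r1,r1: IF@3 ID@6 stall=2 (RAW on I1.r1 (WB@8)) EX@9 MEM@10 WB@11
I3 mul r2 <- r2,r3: IF@6 ID@9 stall=0 (-) EX@10 MEM@11 WB@12
I4 mul r1 <- r4,r3: IF@9 ID@10 stall=1 (RAW on I2.r4 (WB@11)) EX@12 MEM@13 WB@14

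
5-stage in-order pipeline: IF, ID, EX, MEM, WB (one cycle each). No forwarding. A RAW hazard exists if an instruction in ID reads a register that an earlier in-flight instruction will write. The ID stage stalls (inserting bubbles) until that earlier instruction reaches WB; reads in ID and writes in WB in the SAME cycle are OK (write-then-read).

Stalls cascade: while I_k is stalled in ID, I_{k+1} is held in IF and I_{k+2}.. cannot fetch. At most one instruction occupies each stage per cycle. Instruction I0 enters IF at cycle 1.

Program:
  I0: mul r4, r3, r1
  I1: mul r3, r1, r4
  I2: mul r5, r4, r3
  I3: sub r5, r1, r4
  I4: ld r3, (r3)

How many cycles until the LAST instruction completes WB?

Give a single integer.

I0 mul r4 <- r3,r1: IF@1 ID@2 stall=0 (-) EX@3 MEM@4 WB@5
I1 mul r3 <- r1,r4: IF@2 ID@3 stall=2 (RAW on I0.r4 (WB@5)) EX@6 MEM@7 WB@8
I2 mul r5 <- r4,r3: IF@3 ID@6 stall=2 (RAW on I1.r3 (WB@8)) EX@9 MEM@10 WB@11
I3 sub r5 <- r1,r4: IF@6 ID@9 stall=0 (-) EX@10 MEM@11 WB@12
I4 ld r3 <- r3: IF@9 ID@10 stall=0 (-) EX@11 MEM@12 WB@13

Answer: 13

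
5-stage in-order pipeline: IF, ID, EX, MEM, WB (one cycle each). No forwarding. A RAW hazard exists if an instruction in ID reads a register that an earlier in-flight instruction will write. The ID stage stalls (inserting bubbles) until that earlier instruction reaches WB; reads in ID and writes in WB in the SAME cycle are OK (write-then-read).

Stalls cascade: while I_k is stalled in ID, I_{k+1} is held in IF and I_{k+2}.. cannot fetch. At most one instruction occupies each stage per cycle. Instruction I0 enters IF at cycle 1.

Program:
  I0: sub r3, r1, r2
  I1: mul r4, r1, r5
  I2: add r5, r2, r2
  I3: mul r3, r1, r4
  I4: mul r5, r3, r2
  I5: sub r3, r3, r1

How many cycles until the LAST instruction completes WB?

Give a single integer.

Answer: 13

Derivation:
I0 sub r3 <- r1,r2: IF@1 ID@2 stall=0 (-) EX@3 MEM@4 WB@5
I1 mul r4 <- r1,r5: IF@2 ID@3 stall=0 (-) EX@4 MEM@5 WB@6
I2 add r5 <- r2,r2: IF@3 ID@4 stall=0 (-) EX@5 MEM@6 WB@7
I3 mul r3 <- r1,r4: IF@4 ID@5 stall=1 (RAW on I1.r4 (WB@6)) EX@7 MEM@8 WB@9
I4 mul r5 <- r3,r2: IF@5 ID@7 stall=2 (RAW on I3.r3 (WB@9)) EX@10 MEM@11 WB@12
I5 sub r3 <- r3,r1: IF@7 ID@10 stall=0 (-) EX@11 MEM@12 WB@13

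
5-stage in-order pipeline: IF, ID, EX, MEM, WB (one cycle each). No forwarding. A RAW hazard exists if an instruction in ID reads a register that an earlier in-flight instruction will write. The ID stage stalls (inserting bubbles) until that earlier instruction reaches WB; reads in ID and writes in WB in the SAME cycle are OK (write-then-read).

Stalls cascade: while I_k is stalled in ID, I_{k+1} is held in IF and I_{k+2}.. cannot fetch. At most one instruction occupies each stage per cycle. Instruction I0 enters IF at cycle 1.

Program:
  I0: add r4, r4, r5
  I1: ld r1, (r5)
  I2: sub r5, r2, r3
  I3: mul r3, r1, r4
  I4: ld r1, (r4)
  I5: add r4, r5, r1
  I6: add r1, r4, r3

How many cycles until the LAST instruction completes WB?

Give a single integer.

I0 add r4 <- r4,r5: IF@1 ID@2 stall=0 (-) EX@3 MEM@4 WB@5
I1 ld r1 <- r5: IF@2 ID@3 stall=0 (-) EX@4 MEM@5 WB@6
I2 sub r5 <- r2,r3: IF@3 ID@4 stall=0 (-) EX@5 MEM@6 WB@7
I3 mul r3 <- r1,r4: IF@4 ID@5 stall=1 (RAW on I1.r1 (WB@6)) EX@7 MEM@8 WB@9
I4 ld r1 <- r4: IF@5 ID@7 stall=0 (-) EX@8 MEM@9 WB@10
I5 add r4 <- r5,r1: IF@7 ID@8 stall=2 (RAW on I4.r1 (WB@10)) EX@11 MEM@12 WB@13
I6 add r1 <- r4,r3: IF@8 ID@11 stall=2 (RAW on I5.r4 (WB@13)) EX@14 MEM@15 WB@16

Answer: 16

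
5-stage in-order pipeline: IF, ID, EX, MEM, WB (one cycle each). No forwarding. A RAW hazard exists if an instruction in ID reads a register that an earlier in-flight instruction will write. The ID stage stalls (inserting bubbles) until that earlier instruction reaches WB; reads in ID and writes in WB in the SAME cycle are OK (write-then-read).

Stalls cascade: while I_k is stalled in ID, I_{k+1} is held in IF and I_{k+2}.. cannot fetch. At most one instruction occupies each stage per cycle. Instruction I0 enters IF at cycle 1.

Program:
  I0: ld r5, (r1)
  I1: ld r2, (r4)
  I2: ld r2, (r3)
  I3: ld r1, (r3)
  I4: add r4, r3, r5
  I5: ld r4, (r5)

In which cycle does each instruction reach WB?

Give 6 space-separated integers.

I0 ld r5 <- r1: IF@1 ID@2 stall=0 (-) EX@3 MEM@4 WB@5
I1 ld r2 <- r4: IF@2 ID@3 stall=0 (-) EX@4 MEM@5 WB@6
I2 ld r2 <- r3: IF@3 ID@4 stall=0 (-) EX@5 MEM@6 WB@7
I3 ld r1 <- r3: IF@4 ID@5 stall=0 (-) EX@6 MEM@7 WB@8
I4 add r4 <- r3,r5: IF@5 ID@6 stall=0 (-) EX@7 MEM@8 WB@9
I5 ld r4 <- r5: IF@6 ID@7 stall=0 (-) EX@8 MEM@9 WB@10

Answer: 5 6 7 8 9 10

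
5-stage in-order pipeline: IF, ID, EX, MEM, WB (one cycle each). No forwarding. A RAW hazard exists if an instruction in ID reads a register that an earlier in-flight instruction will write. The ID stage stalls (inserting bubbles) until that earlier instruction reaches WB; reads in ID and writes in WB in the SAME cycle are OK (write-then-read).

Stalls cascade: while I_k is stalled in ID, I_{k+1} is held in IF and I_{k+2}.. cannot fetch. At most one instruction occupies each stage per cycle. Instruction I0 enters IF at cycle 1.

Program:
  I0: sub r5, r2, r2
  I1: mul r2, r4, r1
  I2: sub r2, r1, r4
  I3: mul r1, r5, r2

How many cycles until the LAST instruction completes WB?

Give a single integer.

I0 sub r5 <- r2,r2: IF@1 ID@2 stall=0 (-) EX@3 MEM@4 WB@5
I1 mul r2 <- r4,r1: IF@2 ID@3 stall=0 (-) EX@4 MEM@5 WB@6
I2 sub r2 <- r1,r4: IF@3 ID@4 stall=0 (-) EX@5 MEM@6 WB@7
I3 mul r1 <- r5,r2: IF@4 ID@5 stall=2 (RAW on I2.r2 (WB@7)) EX@8 MEM@9 WB@10

Answer: 10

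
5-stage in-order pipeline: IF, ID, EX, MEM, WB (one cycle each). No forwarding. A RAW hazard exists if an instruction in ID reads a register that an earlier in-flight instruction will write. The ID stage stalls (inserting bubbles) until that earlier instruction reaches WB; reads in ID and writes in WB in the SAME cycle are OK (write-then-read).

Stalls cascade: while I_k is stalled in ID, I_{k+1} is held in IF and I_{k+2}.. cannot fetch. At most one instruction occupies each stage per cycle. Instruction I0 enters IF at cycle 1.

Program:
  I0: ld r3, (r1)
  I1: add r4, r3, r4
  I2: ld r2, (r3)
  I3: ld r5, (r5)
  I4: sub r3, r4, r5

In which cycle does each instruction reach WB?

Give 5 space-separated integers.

Answer: 5 8 9 10 13

Derivation:
I0 ld r3 <- r1: IF@1 ID@2 stall=0 (-) EX@3 MEM@4 WB@5
I1 add r4 <- r3,r4: IF@2 ID@3 stall=2 (RAW on I0.r3 (WB@5)) EX@6 MEM@7 WB@8
I2 ld r2 <- r3: IF@3 ID@6 stall=0 (-) EX@7 MEM@8 WB@9
I3 ld r5 <- r5: IF@6 ID@7 stall=0 (-) EX@8 MEM@9 WB@10
I4 sub r3 <- r4,r5: IF@7 ID@8 stall=2 (RAW on I3.r5 (WB@10)) EX@11 MEM@12 WB@13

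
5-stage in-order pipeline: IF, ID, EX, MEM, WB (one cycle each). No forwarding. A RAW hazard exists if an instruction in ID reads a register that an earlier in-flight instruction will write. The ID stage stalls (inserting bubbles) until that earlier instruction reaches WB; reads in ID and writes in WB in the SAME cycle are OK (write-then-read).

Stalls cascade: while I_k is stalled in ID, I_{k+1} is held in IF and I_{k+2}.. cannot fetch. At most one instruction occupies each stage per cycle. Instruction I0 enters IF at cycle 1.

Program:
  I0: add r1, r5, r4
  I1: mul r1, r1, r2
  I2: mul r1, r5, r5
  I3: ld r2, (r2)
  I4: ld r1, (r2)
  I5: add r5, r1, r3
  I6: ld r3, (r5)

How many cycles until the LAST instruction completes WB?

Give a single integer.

I0 add r1 <- r5,r4: IF@1 ID@2 stall=0 (-) EX@3 MEM@4 WB@5
I1 mul r1 <- r1,r2: IF@2 ID@3 stall=2 (RAW on I0.r1 (WB@5)) EX@6 MEM@7 WB@8
I2 mul r1 <- r5,r5: IF@3 ID@6 stall=0 (-) EX@7 MEM@8 WB@9
I3 ld r2 <- r2: IF@6 ID@7 stall=0 (-) EX@8 MEM@9 WB@10
I4 ld r1 <- r2: IF@7 ID@8 stall=2 (RAW on I3.r2 (WB@10)) EX@11 MEM@12 WB@13
I5 add r5 <- r1,r3: IF@8 ID@11 stall=2 (RAW on I4.r1 (WB@13)) EX@14 MEM@15 WB@16
I6 ld r3 <- r5: IF@11 ID@14 stall=2 (RAW on I5.r5 (WB@16)) EX@17 MEM@18 WB@19

Answer: 19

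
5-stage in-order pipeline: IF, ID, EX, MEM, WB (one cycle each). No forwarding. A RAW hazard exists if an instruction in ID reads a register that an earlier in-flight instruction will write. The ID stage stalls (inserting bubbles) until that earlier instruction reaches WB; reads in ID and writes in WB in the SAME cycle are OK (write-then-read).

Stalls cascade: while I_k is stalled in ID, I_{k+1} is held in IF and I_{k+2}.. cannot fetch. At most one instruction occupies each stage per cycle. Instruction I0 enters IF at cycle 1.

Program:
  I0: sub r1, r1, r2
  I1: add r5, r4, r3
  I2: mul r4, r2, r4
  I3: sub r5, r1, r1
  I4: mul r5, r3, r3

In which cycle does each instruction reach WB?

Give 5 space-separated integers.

I0 sub r1 <- r1,r2: IF@1 ID@2 stall=0 (-) EX@3 MEM@4 WB@5
I1 add r5 <- r4,r3: IF@2 ID@3 stall=0 (-) EX@4 MEM@5 WB@6
I2 mul r4 <- r2,r4: IF@3 ID@4 stall=0 (-) EX@5 MEM@6 WB@7
I3 sub r5 <- r1,r1: IF@4 ID@5 stall=0 (-) EX@6 MEM@7 WB@8
I4 mul r5 <- r3,r3: IF@5 ID@6 stall=0 (-) EX@7 MEM@8 WB@9

Answer: 5 6 7 8 9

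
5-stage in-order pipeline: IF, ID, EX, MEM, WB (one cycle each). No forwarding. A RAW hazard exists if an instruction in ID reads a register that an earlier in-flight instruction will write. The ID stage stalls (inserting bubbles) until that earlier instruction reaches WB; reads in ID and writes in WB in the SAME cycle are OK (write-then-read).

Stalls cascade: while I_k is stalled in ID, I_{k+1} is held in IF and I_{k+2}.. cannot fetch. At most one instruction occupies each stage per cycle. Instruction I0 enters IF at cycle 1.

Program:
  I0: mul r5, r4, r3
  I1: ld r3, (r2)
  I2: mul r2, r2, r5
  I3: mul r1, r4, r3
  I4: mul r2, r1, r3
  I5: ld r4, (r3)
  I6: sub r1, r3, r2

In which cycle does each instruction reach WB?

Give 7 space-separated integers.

Answer: 5 6 8 9 12 13 15

Derivation:
I0 mul r5 <- r4,r3: IF@1 ID@2 stall=0 (-) EX@3 MEM@4 WB@5
I1 ld r3 <- r2: IF@2 ID@3 stall=0 (-) EX@4 MEM@5 WB@6
I2 mul r2 <- r2,r5: IF@3 ID@4 stall=1 (RAW on I0.r5 (WB@5)) EX@6 MEM@7 WB@8
I3 mul r1 <- r4,r3: IF@4 ID@6 stall=0 (-) EX@7 MEM@8 WB@9
I4 mul r2 <- r1,r3: IF@6 ID@7 stall=2 (RAW on I3.r1 (WB@9)) EX@10 MEM@11 WB@12
I5 ld r4 <- r3: IF@7 ID@10 stall=0 (-) EX@11 MEM@12 WB@13
I6 sub r1 <- r3,r2: IF@10 ID@11 stall=1 (RAW on I4.r2 (WB@12)) EX@13 MEM@14 WB@15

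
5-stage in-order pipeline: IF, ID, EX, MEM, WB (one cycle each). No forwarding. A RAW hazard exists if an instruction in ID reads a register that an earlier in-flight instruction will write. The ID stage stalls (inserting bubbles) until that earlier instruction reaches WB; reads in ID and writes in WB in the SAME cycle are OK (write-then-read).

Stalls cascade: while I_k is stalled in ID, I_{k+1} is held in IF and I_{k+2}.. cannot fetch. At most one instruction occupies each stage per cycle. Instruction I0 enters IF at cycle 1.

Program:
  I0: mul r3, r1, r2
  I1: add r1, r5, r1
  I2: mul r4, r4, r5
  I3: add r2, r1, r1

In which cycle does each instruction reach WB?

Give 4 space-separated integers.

Answer: 5 6 7 9

Derivation:
I0 mul r3 <- r1,r2: IF@1 ID@2 stall=0 (-) EX@3 MEM@4 WB@5
I1 add r1 <- r5,r1: IF@2 ID@3 stall=0 (-) EX@4 MEM@5 WB@6
I2 mul r4 <- r4,r5: IF@3 ID@4 stall=0 (-) EX@5 MEM@6 WB@7
I3 add r2 <- r1,r1: IF@4 ID@5 stall=1 (RAW on I1.r1 (WB@6)) EX@7 MEM@8 WB@9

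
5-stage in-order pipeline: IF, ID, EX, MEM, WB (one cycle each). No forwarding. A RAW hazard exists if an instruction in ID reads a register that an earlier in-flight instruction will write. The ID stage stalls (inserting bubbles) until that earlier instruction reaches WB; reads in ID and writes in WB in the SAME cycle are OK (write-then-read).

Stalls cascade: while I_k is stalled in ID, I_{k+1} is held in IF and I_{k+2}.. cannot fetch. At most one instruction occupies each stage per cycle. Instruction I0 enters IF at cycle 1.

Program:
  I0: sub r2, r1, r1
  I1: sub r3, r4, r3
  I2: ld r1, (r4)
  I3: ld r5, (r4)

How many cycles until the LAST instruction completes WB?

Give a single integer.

Answer: 8

Derivation:
I0 sub r2 <- r1,r1: IF@1 ID@2 stall=0 (-) EX@3 MEM@4 WB@5
I1 sub r3 <- r4,r3: IF@2 ID@3 stall=0 (-) EX@4 MEM@5 WB@6
I2 ld r1 <- r4: IF@3 ID@4 stall=0 (-) EX@5 MEM@6 WB@7
I3 ld r5 <- r4: IF@4 ID@5 stall=0 (-) EX@6 MEM@7 WB@8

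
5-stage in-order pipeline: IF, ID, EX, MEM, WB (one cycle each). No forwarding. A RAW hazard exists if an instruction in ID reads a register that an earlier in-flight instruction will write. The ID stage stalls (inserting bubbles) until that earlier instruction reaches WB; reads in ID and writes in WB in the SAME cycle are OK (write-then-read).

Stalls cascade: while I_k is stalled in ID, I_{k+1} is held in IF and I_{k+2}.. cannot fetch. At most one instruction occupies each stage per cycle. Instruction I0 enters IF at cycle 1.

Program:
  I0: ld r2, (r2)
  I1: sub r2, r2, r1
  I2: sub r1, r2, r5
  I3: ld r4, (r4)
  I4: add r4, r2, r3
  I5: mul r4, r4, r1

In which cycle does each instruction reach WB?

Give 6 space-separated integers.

Answer: 5 8 11 12 13 16

Derivation:
I0 ld r2 <- r2: IF@1 ID@2 stall=0 (-) EX@3 MEM@4 WB@5
I1 sub r2 <- r2,r1: IF@2 ID@3 stall=2 (RAW on I0.r2 (WB@5)) EX@6 MEM@7 WB@8
I2 sub r1 <- r2,r5: IF@3 ID@6 stall=2 (RAW on I1.r2 (WB@8)) EX@9 MEM@10 WB@11
I3 ld r4 <- r4: IF@6 ID@9 stall=0 (-) EX@10 MEM@11 WB@12
I4 add r4 <- r2,r3: IF@9 ID@10 stall=0 (-) EX@11 MEM@12 WB@13
I5 mul r4 <- r4,r1: IF@10 ID@11 stall=2 (RAW on I4.r4 (WB@13)) EX@14 MEM@15 WB@16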